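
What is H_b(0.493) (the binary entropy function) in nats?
0.6930 nats

The binary entropy function is:
H(p) = -p log(p) - (1-p) log(1-p)

H(0.493) = -0.493 × log_e(0.493) - 0.507 × log_e(0.507)
H(0.493) = 0.6930 nats

Note: Binary entropy is maximized at p=0.5 (H=1 bit) and minimized at p=0 or p=1 (H=0).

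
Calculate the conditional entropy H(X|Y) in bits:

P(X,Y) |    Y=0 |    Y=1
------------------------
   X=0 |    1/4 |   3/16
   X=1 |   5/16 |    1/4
0.9885 bits

Using the chain rule: H(X|Y) = H(X,Y) - H(Y)

First, compute H(X,Y) = 1.9772 bits

Marginal P(Y) = (9/16, 7/16)
H(Y) = 0.9887 bits

H(X|Y) = H(X,Y) - H(Y) = 1.9772 - 0.9887 = 0.9885 bits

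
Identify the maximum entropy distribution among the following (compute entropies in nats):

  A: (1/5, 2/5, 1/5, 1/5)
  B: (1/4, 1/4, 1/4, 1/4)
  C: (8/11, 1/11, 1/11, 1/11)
B

For a discrete distribution over n outcomes, entropy is maximized by the uniform distribution.

Computing entropies:
H(A) = 1.3322 nats
H(B) = 1.3863 nats
H(C) = 0.8856 nats

The uniform distribution (where all probabilities equal 1/4) achieves the maximum entropy of log_e(4) = 1.3863 nats.

Distribution B has the highest entropy.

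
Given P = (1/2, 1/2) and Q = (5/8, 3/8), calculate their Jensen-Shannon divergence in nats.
0.0080 nats

Jensen-Shannon divergence is:
JSD(P||Q) = 0.5 × D_KL(P||M) + 0.5 × D_KL(Q||M)
where M = 0.5 × (P + Q) is the mixture distribution.

M = 0.5 × (1/2, 1/2) + 0.5 × (5/8, 3/8) = (9/16, 7/16)

D_KL(P||M) = 0.0079 nats
D_KL(Q||M) = 0.0080 nats

JSD(P||Q) = 0.5 × 0.0079 + 0.5 × 0.0080 = 0.0080 nats

Unlike KL divergence, JSD is symmetric and bounded: 0 ≤ JSD ≤ log(2).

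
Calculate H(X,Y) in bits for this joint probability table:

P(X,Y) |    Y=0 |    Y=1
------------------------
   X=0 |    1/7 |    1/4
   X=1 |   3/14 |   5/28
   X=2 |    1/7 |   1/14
2.4941 bits

Joint entropy is H(X,Y) = -Σ_{x,y} p(x,y) log p(x,y).

Summing over all non-zero entries:
H(X,Y) = -[1/7·log_2(1/7) + 1/4·log_2(1/4) + 3/14·log_2(3/14) + 5/28·log_2(5/28) + 1/7·log_2(1/7) + 1/14·log_2(1/14)]
H(X,Y) = 2.4941 bits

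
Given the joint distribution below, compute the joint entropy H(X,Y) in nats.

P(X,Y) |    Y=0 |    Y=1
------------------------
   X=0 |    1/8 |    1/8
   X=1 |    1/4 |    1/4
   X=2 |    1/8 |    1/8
1.7329 nats

Joint entropy is H(X,Y) = -Σ_{x,y} p(x,y) log p(x,y).

Summing over all non-zero entries:
H(X,Y) = -[1/8·log_e(1/8) + 1/8·log_e(1/8) + 1/4·log_e(1/4) + 1/4·log_e(1/4) + 1/8·log_e(1/8) + 1/8·log_e(1/8)]
H(X,Y) = 1.7329 nats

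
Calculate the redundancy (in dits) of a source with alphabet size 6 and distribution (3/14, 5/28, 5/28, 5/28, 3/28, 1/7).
0.0093 dits

Redundancy measures how far a source is from maximum entropy:
R = H_max - H(X)

Maximum entropy for 6 symbols: H_max = log_10(6) = 0.7782 dits
Actual entropy: H(X) = 0.7688 dits
Redundancy: R = 0.7782 - 0.7688 = 0.0093 dits

This redundancy represents potential for compression: the source could be compressed by 0.0093 dits per symbol.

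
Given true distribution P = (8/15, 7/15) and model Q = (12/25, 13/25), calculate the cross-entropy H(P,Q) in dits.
0.3025 dits

Cross-entropy: H(P,Q) = -Σ p(x) log q(x)

Alternatively: H(P,Q) = H(P) + D_KL(P||Q)
H(P) = 0.3001 dits
D_KL(P||Q) = 0.0025 dits

H(P,Q) = 0.3001 + 0.0025 = 0.3025 dits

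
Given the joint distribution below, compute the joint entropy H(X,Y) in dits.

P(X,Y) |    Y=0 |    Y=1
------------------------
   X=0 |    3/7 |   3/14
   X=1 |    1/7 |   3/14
0.5651 dits

Joint entropy is H(X,Y) = -Σ_{x,y} p(x,y) log p(x,y).

Summing over all non-zero entries:
H(X,Y) = -[3/7·log_10(3/7) + 3/14·log_10(3/14) + 1/7·log_10(1/7) + 3/14·log_10(3/14)]
H(X,Y) = 0.5651 dits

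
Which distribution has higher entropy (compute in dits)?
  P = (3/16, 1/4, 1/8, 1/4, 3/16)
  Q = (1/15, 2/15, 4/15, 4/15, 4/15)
P

Computing entropies in dits:
H(P) = 0.6865
H(Q) = 0.6543

Distribution P has higher entropy.

Intuition: The distribution closer to uniform (more spread out) has higher entropy.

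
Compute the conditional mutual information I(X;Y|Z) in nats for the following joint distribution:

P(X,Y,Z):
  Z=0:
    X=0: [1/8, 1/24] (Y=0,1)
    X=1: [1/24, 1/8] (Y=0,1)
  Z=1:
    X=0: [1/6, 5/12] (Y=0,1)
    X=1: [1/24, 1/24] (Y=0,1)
0.0509 nats

Conditional mutual information: I(X;Y|Z) = H(X|Z) + H(Y|Z) - H(X,Y|Z)

H(Z) = 0.6365
H(X,Z) = 1.1187 → H(X|Z) = 0.4822
H(Y,Z) = 1.2816 → H(Y|Z) = 0.6451
H(X,Y,Z) = 1.7129 → H(X,Y|Z) = 1.0764

I(X;Y|Z) = 0.4822 + 0.6451 - 1.0764 = 0.0509 nats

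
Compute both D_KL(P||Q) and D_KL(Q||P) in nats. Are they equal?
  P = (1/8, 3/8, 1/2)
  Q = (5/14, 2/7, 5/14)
D_KL(P||Q) = 0.1390, D_KL(Q||P) = 0.1771

KL divergence is not symmetric: D_KL(P||Q) ≠ D_KL(Q||P) in general.

D_KL(P||Q) = 0.1390 nats
D_KL(Q||P) = 0.1771 nats

No, they are not equal!

This asymmetry is why KL divergence is not a true distance metric.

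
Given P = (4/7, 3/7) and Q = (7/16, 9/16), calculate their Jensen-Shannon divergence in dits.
0.0039 dits

Jensen-Shannon divergence is:
JSD(P||Q) = 0.5 × D_KL(P||M) + 0.5 × D_KL(Q||M)
where M = 0.5 × (P + Q) is the mixture distribution.

M = 0.5 × (4/7, 3/7) + 0.5 × (7/16, 9/16) = (0.504464, 0.495536)

D_KL(P||M) = 0.0039 dits
D_KL(Q||M) = 0.0039 dits

JSD(P||Q) = 0.5 × 0.0039 + 0.5 × 0.0039 = 0.0039 dits

Unlike KL divergence, JSD is symmetric and bounded: 0 ≤ JSD ≤ log(2).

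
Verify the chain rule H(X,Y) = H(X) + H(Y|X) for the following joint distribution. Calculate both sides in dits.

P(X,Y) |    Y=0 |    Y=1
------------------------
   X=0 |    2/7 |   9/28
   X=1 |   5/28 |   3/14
H(X,Y) = 0.5908, H(X) = 0.2910, H(Y|X) = 0.2999 (all in dits)

Chain rule: H(X,Y) = H(X) + H(Y|X)

Left side — joint entropy directly:
H(X,Y) = -Σ p(x,y) log p(x,y) = 0.5908 dits

Right side — compute H(Y|X) from the conditional distributions:
P(X) = (17/28, 11/28), so H(X) = 0.2910 dits
H(Y|X) = Σ_x P(X=x) · H(Y|X=x):
  P(Y|X=0) = (8/17, 9/17), H(Y|X=0) = 0.3003, weight P(X=0) = 17/28
  P(Y|X=1) = (5/11, 6/11), H(Y|X=1) = 0.2992, weight P(X=1) = 11/28
H(Y|X) = 0.2999 dits

H(X) + H(Y|X) = 0.2910 + 0.2999 = 0.5908 dits

Both sides equal 0.5908 dits. ✓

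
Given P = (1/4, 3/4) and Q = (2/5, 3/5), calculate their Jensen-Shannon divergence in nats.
0.0129 nats

Jensen-Shannon divergence is:
JSD(P||Q) = 0.5 × D_KL(P||M) + 0.5 × D_KL(Q||M)
where M = 0.5 × (P + Q) is the mixture distribution.

M = 0.5 × (1/4, 3/4) + 0.5 × (2/5, 3/5) = (13/40, 27/40)

D_KL(P||M) = 0.0134 nats
D_KL(Q||M) = 0.0124 nats

JSD(P||Q) = 0.5 × 0.0134 + 0.5 × 0.0124 = 0.0129 nats

Unlike KL divergence, JSD is symmetric and bounded: 0 ≤ JSD ≤ log(2).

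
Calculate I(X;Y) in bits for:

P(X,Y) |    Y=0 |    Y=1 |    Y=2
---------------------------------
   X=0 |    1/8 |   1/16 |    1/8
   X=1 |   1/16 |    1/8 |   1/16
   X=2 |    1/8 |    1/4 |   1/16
0.0924 bits

Mutual information: I(X;Y) = H(X) + H(Y) - H(X,Y)

Marginals:
P(X) = (5/16, 1/4, 7/16), H(X) = 1.5462 bits
P(Y) = (5/16, 7/16, 1/4), H(Y) = 1.5462 bits

Joint entropy: H(X,Y) = 3.0000 bits

I(X;Y) = 1.5462 + 1.5462 - 3.0000 = 0.0924 bits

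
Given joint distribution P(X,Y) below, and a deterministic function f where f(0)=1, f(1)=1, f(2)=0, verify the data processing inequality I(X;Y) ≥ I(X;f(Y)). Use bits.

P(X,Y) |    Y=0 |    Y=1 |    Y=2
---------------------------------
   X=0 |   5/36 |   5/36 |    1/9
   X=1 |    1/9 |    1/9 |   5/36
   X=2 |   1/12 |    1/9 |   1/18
I(X;Y) = 0.0162, I(X;f(Y)) = 0.0142, inequality holds: 0.0162 ≥ 0.0142

Data Processing Inequality: For any Markov chain X → Y → Z, we have I(X;Y) ≥ I(X;Z).

Here Z = f(Y) is a deterministic function of Y, forming X → Y → Z.

Original I(X;Y) = 0.0162 bits

After applying f:
P(X,Z) where Z=f(Y):
- P(X,Z=0) = P(X,Y=2)
- P(X,Z=1) = P(X,Y=0) + P(X,Y=1)

I(X;Z) = I(X;f(Y)) = 0.0142 bits

Verification: 0.0162 ≥ 0.0142 ✓

Information cannot be created by processing; the function f can only lose information about X.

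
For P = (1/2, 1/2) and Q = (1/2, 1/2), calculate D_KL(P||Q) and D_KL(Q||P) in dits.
D_KL(P||Q) = 0.0000, D_KL(Q||P) = 0.0000

KL divergence is not symmetric: D_KL(P||Q) ≠ D_KL(Q||P) in general.

D_KL(P||Q) = 0.0000 dits
D_KL(Q||P) = 0.0000 dits

In this case they happen to be equal (to 4 decimal places).

This asymmetry is why KL divergence is not a true distance metric.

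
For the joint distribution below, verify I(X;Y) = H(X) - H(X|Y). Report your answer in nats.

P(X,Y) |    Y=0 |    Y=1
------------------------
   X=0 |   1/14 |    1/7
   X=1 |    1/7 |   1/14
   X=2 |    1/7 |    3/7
I(X;Y) = 0.0576 nats

Mutual information has multiple equivalent forms:
- I(X;Y) = H(X) - H(X|Y)
- I(X;Y) = H(Y) - H(Y|X)
- I(X;Y) = H(X) + H(Y) - H(X,Y)

Computing all quantities:
H(X) = 0.9800, H(Y) = 0.6518, H(X,Y) = 1.5741
H(X|Y) = 0.9223, H(Y|X) = 0.5941

Verification:
H(X) - H(X|Y) = 0.9800 - 0.9223 = 0.0576
H(Y) - H(Y|X) = 0.6518 - 0.5941 = 0.0576
H(X) + H(Y) - H(X,Y) = 0.9800 + 0.6518 - 1.5741 = 0.0576

All forms give I(X;Y) = 0.0576 nats. ✓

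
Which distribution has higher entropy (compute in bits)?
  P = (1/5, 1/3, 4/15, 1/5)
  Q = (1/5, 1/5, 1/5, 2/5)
P

Computing entropies in bits:
H(P) = 1.9656
H(Q) = 1.9219

Distribution P has higher entropy.

Intuition: The distribution closer to uniform (more spread out) has higher entropy.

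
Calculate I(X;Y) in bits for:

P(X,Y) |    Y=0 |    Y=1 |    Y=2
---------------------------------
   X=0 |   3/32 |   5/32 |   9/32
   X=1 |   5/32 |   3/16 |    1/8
0.0551 bits

Mutual information: I(X;Y) = H(X) + H(Y) - H(X,Y)

Marginals:
P(X) = (17/32, 15/32), H(X) = 0.9972 bits
P(Y) = (1/4, 11/32, 13/32), H(Y) = 1.5575 bits

Joint entropy: H(X,Y) = 2.4996 bits

I(X;Y) = 0.9972 + 1.5575 - 2.4996 = 0.0551 bits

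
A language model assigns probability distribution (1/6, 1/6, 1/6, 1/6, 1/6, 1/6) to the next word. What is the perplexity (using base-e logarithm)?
6.0000

Perplexity is e^H (or exp(H) for natural log).

First, H = -Σ p log p = 1.7918 nats
Perplexity = e^1.7918 = 6.0000

Interpretation: The model's uncertainty is equivalent to choosing uniformly among 6.0 options.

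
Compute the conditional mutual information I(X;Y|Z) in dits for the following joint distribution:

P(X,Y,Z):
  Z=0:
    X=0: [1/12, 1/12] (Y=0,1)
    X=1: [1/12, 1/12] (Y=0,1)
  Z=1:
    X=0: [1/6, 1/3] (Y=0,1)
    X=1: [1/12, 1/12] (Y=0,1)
0.0032 dits

Conditional mutual information: I(X;Y|Z) = H(X|Z) + H(Y|Z) - H(X,Y|Z)

H(Z) = 0.2764
H(X,Z) = 0.5396 → H(X|Z) = 0.2632
H(Y,Z) = 0.5683 → H(Y|Z) = 0.2919
H(X,Y,Z) = 0.8283 → H(X,Y|Z) = 0.5519

I(X;Y|Z) = 0.2632 + 0.2919 - 0.5519 = 0.0032 dits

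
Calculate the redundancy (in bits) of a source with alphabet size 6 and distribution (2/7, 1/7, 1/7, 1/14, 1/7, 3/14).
0.1172 bits

Redundancy measures how far a source is from maximum entropy:
R = H_max - H(X)

Maximum entropy for 6 symbols: H_max = log_2(6) = 2.5850 bits
Actual entropy: H(X) = 2.4677 bits
Redundancy: R = 2.5850 - 2.4677 = 0.1172 bits

This redundancy represents potential for compression: the source could be compressed by 0.1172 bits per symbol.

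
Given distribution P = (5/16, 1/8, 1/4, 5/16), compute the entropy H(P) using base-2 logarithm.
1.9238 bits

Shannon entropy is H(X) = -Σ p(x) log p(x).

For P = (5/16, 1/8, 1/4, 5/16):
H = -5/16 × log_2(5/16) -1/8 × log_2(1/8) -1/4 × log_2(1/4) -5/16 × log_2(5/16)
H = 1.9238 bits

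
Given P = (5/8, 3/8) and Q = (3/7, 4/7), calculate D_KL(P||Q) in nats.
0.0779 nats

KL divergence: D_KL(P||Q) = Σ p(x) log(p(x)/q(x))

Computing term by term:
  x=0: 5/8 × log_e[(5/8)/(3/7)] = 5/8 × 0.3773 = 0.2358
  x=1: 3/8 × log_e[(3/8)/(4/7)] = 3/8 × -0.4212 = -0.1580

D_KL(P||Q) = 0.0779 nats

Note: KL divergence is always non-negative and equals 0 iff P = Q.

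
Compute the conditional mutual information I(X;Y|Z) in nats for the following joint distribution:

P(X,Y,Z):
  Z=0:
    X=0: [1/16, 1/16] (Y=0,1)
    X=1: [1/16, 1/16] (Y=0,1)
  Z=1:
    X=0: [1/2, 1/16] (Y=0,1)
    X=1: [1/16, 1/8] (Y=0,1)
0.1062 nats

Conditional mutual information: I(X;Y|Z) = H(X|Z) + H(Y|Z) - H(X,Y|Z)

H(Z) = 0.5623
H(X,Z) = 1.1574 → H(X|Z) = 0.5950
H(Y,Z) = 1.1574 → H(Y|Z) = 0.5950
H(X,Y,Z) = 1.6462 → H(X,Y|Z) = 1.0839

I(X;Y|Z) = 0.5950 + 0.5950 - 1.0839 = 0.1062 nats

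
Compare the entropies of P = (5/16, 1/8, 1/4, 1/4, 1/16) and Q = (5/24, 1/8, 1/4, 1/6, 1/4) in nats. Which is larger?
Q

Computing entropies in nats:
H(P) = 1.4898
H(Q) = 1.5785

Distribution Q has higher entropy.

Intuition: The distribution closer to uniform (more spread out) has higher entropy.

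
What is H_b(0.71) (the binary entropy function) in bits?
0.8687 bits

The binary entropy function is:
H(p) = -p log(p) - (1-p) log(1-p)

H(0.71) = -0.71 × log_2(0.71) - 0.29 × log_2(0.29)
H(0.71) = 0.8687 bits

Note: Binary entropy is maximized at p=0.5 (H=1 bit) and minimized at p=0 or p=1 (H=0).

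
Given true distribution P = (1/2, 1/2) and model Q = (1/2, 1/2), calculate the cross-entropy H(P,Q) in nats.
0.6931 nats

Cross-entropy: H(P,Q) = -Σ p(x) log q(x)

Alternatively: H(P,Q) = H(P) + D_KL(P||Q)
H(P) = 0.6931 nats
D_KL(P||Q) = 0.0000 nats

H(P,Q) = 0.6931 + 0.0000 = 0.6931 nats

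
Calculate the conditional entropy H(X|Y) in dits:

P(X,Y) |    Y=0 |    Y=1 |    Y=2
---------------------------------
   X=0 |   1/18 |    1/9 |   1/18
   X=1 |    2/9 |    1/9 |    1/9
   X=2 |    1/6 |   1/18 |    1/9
0.4426 dits

Using the chain rule: H(X|Y) = H(X,Y) - H(Y)

First, compute H(X,Y) = 0.9082 dits

Marginal P(Y) = (4/9, 5/18, 5/18)
H(Y) = 0.4656 dits

H(X|Y) = H(X,Y) - H(Y) = 0.9082 - 0.4656 = 0.4426 dits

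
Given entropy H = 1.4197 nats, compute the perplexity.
4.1359

Perplexity is e^H (or exp(H) for natural log).

H = 1.4197 nats
Perplexity = e^1.4197 = 4.1359

Interpretation: The model's uncertainty is equivalent to choosing uniformly among 4.1 options.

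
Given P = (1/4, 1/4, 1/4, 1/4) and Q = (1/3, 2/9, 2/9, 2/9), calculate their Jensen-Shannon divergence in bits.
0.0061 bits

Jensen-Shannon divergence is:
JSD(P||Q) = 0.5 × D_KL(P||M) + 0.5 × D_KL(Q||M)
where M = 0.5 × (P + Q) is the mixture distribution.

M = 0.5 × (1/4, 1/4, 1/4, 1/4) + 0.5 × (1/3, 2/9, 2/9, 2/9) = (7/24, 0.236111, 0.236111, 0.236111)

D_KL(P||M) = 0.0062 bits
D_KL(Q||M) = 0.0059 bits

JSD(P||Q) = 0.5 × 0.0062 + 0.5 × 0.0059 = 0.0061 bits

Unlike KL divergence, JSD is symmetric and bounded: 0 ≤ JSD ≤ log(2).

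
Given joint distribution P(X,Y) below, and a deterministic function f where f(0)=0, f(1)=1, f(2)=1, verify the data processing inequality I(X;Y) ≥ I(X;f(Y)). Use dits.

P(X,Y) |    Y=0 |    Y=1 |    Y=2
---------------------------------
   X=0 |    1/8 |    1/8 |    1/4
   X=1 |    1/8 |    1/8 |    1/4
I(X;Y) = 0.0000, I(X;f(Y)) = 0.0000, inequality holds: 0.0000 ≥ 0.0000

Data Processing Inequality: For any Markov chain X → Y → Z, we have I(X;Y) ≥ I(X;Z).

Here Z = f(Y) is a deterministic function of Y, forming X → Y → Z.

Original I(X;Y) = 0.0000 dits

After applying f:
P(X,Z) where Z=f(Y):
- P(X,Z=0) = P(X,Y=0)
- P(X,Z=1) = P(X,Y=1) + P(X,Y=2)

I(X;Z) = I(X;f(Y)) = 0.0000 dits

Verification: 0.0000 ≥ 0.0000 ✓

Information cannot be created by processing; the function f can only lose information about X.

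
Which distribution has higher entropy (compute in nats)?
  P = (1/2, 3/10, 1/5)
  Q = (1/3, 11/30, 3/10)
Q

Computing entropies in nats:
H(P) = 1.0297
H(Q) = 1.0953

Distribution Q has higher entropy.

Intuition: The distribution closer to uniform (more spread out) has higher entropy.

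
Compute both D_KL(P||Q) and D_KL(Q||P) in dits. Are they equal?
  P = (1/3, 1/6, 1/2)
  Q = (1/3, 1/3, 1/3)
D_KL(P||Q) = 0.0379, D_KL(Q||P) = 0.0416

KL divergence is not symmetric: D_KL(P||Q) ≠ D_KL(Q||P) in general.

D_KL(P||Q) = 0.0379 dits
D_KL(Q||P) = 0.0416 dits

No, they are not equal!

This asymmetry is why KL divergence is not a true distance metric.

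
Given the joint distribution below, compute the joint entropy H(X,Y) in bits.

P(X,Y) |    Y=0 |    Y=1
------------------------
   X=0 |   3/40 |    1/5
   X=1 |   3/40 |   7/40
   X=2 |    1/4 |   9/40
2.4492 bits

Joint entropy is H(X,Y) = -Σ_{x,y} p(x,y) log p(x,y).

Summing over all non-zero entries:
H(X,Y) = -[3/40·log_2(3/40) + 1/5·log_2(1/5) + 3/40·log_2(3/40) + 7/40·log_2(7/40) + 1/4·log_2(1/4) + 9/40·log_2(9/40)]
H(X,Y) = 2.4492 bits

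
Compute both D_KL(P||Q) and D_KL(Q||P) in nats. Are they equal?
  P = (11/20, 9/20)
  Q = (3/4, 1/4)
D_KL(P||Q) = 0.0939, D_KL(Q||P) = 0.0857

KL divergence is not symmetric: D_KL(P||Q) ≠ D_KL(Q||P) in general.

D_KL(P||Q) = 0.0939 nats
D_KL(Q||P) = 0.0857 nats

No, they are not equal!

This asymmetry is why KL divergence is not a true distance metric.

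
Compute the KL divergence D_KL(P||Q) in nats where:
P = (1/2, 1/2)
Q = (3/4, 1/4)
0.1438 nats

KL divergence: D_KL(P||Q) = Σ p(x) log(p(x)/q(x))

Computing term by term:
  x=0: 1/2 × log_e[(1/2)/(3/4)] = 1/2 × -0.4055 = -0.2027
  x=1: 1/2 × log_e[(1/2)/(1/4)] = 1/2 × 0.6931 = 0.3466

D_KL(P||Q) = 0.1438 nats

Note: KL divergence is always non-negative and equals 0 iff P = Q.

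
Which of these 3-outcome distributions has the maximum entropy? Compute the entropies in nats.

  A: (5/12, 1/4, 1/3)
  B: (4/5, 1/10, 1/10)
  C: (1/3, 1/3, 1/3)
C

For a discrete distribution over n outcomes, entropy is maximized by the uniform distribution.

Computing entropies:
H(A) = 1.0776 nats
H(B) = 0.6390 nats
H(C) = 1.0986 nats

The uniform distribution (where all probabilities equal 1/3) achieves the maximum entropy of log_e(3) = 1.0986 nats.

Distribution C has the highest entropy.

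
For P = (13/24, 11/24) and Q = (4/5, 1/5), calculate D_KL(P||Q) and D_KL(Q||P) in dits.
D_KL(P||Q) = 0.0733, D_KL(Q||P) = 0.0635

KL divergence is not symmetric: D_KL(P||Q) ≠ D_KL(Q||P) in general.

D_KL(P||Q) = 0.0733 dits
D_KL(Q||P) = 0.0635 dits

No, they are not equal!

This asymmetry is why KL divergence is not a true distance metric.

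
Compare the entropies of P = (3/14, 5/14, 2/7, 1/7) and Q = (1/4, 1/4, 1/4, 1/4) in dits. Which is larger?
Q

Computing entropies in dits:
H(P) = 0.5792
H(Q) = 0.6021

Distribution Q has higher entropy.

Intuition: The distribution closer to uniform (more spread out) has higher entropy.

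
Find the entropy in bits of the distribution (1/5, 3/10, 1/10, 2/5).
1.8464 bits

Shannon entropy is H(X) = -Σ p(x) log p(x).

For P = (1/5, 3/10, 1/10, 2/5):
H = -1/5 × log_2(1/5) -3/10 × log_2(3/10) -1/10 × log_2(1/10) -2/5 × log_2(2/5)
H = 1.8464 bits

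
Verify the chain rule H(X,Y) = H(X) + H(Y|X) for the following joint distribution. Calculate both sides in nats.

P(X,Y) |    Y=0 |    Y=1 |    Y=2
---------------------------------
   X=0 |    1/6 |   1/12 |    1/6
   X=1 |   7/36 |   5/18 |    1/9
H(X,Y) = 1.7227, H(X) = 0.6792, H(Y|X) = 1.0435 (all in nats)

Chain rule: H(X,Y) = H(X) + H(Y|X)

Left side — joint entropy directly:
H(X,Y) = -Σ p(x,y) log p(x,y) = 1.7227 nats

Right side — compute H(Y|X) from the conditional distributions:
P(X) = (5/12, 7/12), so H(X) = 0.6792 nats
H(Y|X) = Σ_x P(X=x) · H(Y|X=x):
  P(Y|X=0) = (2/5, 1/5, 2/5), H(Y|X=0) = 1.0549, weight P(X=0) = 5/12
  P(Y|X=1) = (1/3, 10/21, 4/21), H(Y|X=1) = 1.0354, weight P(X=1) = 7/12
H(Y|X) = 1.0435 nats

H(X) + H(Y|X) = 0.6792 + 1.0435 = 1.7227 nats

Both sides equal 1.7227 nats. ✓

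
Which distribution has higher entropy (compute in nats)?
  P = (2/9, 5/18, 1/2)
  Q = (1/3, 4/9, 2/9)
Q

Computing entropies in nats:
H(P) = 1.0366
H(Q) = 1.0609

Distribution Q has higher entropy.

Intuition: The distribution closer to uniform (more spread out) has higher entropy.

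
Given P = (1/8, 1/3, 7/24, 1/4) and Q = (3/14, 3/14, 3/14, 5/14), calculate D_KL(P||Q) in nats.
0.0807 nats

KL divergence: D_KL(P||Q) = Σ p(x) log(p(x)/q(x))

Computing term by term:
  x=0: 1/8 × log_e[(1/8)/(3/14)] = 1/8 × -0.5390 = -0.0674
  x=1: 1/3 × log_e[(1/3)/(3/14)] = 1/3 × 0.4418 = 0.1473
  x=2: 7/24 × log_e[(7/24)/(3/14)] = 7/24 × 0.3083 = 0.0899
  x=3: 1/4 × log_e[(1/4)/(5/14)] = 1/4 × -0.3567 = -0.0892

D_KL(P||Q) = 0.0807 nats

Note: KL divergence is always non-negative and equals 0 iff P = Q.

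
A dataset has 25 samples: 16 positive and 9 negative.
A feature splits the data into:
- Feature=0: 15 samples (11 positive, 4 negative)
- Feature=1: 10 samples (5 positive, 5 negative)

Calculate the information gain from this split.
0.0407 bits

Information Gain = H(Y) - H(Y|Feature)

Before split:
P(positive) = 16/25 = 0.6400
H(Y) = 0.9427 bits

After split:
Feature=0: H = 0.8366 bits (weight = 15/25)
Feature=1: H = 1.0000 bits (weight = 10/25)
H(Y|Feature) = (15/25)×0.8366 + (10/25)×1.0000 = 0.9020 bits

Information Gain = 0.9427 - 0.9020 = 0.0407 bits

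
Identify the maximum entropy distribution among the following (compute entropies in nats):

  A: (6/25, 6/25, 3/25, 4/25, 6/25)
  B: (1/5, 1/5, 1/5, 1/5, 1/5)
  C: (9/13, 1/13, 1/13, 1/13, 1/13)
B

For a discrete distribution over n outcomes, entropy is maximized by the uniform distribution.

Computing entropies:
H(A) = 1.5752 nats
H(B) = 1.6094 nats
H(C) = 1.0438 nats

The uniform distribution (where all probabilities equal 1/5) achieves the maximum entropy of log_e(5) = 1.6094 nats.

Distribution B has the highest entropy.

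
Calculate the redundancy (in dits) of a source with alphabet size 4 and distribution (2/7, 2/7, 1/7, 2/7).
0.0150 dits

Redundancy measures how far a source is from maximum entropy:
R = H_max - H(X)

Maximum entropy for 4 symbols: H_max = log_10(4) = 0.6021 dits
Actual entropy: H(X) = 0.5871 dits
Redundancy: R = 0.6021 - 0.5871 = 0.0150 dits

This redundancy represents potential for compression: the source could be compressed by 0.0150 dits per symbol.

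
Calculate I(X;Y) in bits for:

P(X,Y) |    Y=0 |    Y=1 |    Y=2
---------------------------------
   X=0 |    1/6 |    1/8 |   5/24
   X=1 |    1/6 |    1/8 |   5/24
0.0000 bits

Mutual information: I(X;Y) = H(X) + H(Y) - H(X,Y)

Marginals:
P(X) = (1/2, 1/2), H(X) = 1.0000 bits
P(Y) = (1/3, 1/4, 5/12), H(Y) = 1.5546 bits

Joint entropy: H(X,Y) = 2.5546 bits

I(X;Y) = 1.0000 + 1.5546 - 2.5546 = 0.0000 bits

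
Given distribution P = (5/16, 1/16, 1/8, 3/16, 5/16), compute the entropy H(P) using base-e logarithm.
1.4741 nats

Shannon entropy is H(X) = -Σ p(x) log p(x).

For P = (5/16, 1/16, 1/8, 3/16, 5/16):
H = -5/16 × log_e(5/16) -1/16 × log_e(1/16) -1/8 × log_e(1/8) -3/16 × log_e(3/16) -5/16 × log_e(5/16)
H = 1.4741 nats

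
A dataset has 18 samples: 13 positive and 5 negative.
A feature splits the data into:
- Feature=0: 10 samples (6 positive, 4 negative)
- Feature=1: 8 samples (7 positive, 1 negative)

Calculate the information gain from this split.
0.0714 bits

Information Gain = H(Y) - H(Y|Feature)

Before split:
P(positive) = 13/18 = 0.7222
H(Y) = 0.8524 bits

After split:
Feature=0: H = 0.9710 bits (weight = 10/18)
Feature=1: H = 0.5436 bits (weight = 8/18)
H(Y|Feature) = (10/18)×0.9710 + (8/18)×0.5436 = 0.7810 bits

Information Gain = 0.8524 - 0.7810 = 0.0714 bits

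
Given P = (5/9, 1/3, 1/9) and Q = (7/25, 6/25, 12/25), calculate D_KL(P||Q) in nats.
0.3276 nats

KL divergence: D_KL(P||Q) = Σ p(x) log(p(x)/q(x))

Computing term by term:
  x=0: 5/9 × log_e[(5/9)/(7/25)] = 5/9 × 0.6852 = 0.3807
  x=1: 1/3 × log_e[(1/3)/(6/25)] = 1/3 × 0.3285 = 0.1095
  x=2: 1/9 × log_e[(1/9)/(12/25)] = 1/9 × -1.4633 = -0.1626

D_KL(P||Q) = 0.3276 nats

Note: KL divergence is always non-negative and equals 0 iff P = Q.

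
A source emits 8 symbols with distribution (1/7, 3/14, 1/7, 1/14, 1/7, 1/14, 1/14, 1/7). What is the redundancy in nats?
0.0719 nats

Redundancy measures how far a source is from maximum entropy:
R = H_max - H(X)

Maximum entropy for 8 symbols: H_max = log_e(8) = 2.0794 nats
Actual entropy: H(X) = 2.0076 nats
Redundancy: R = 2.0794 - 2.0076 = 0.0719 nats

This redundancy represents potential for compression: the source could be compressed by 0.0719 nats per symbol.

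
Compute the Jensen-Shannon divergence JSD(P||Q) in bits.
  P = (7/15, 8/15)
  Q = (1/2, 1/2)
0.0008 bits

Jensen-Shannon divergence is:
JSD(P||Q) = 0.5 × D_KL(P||M) + 0.5 × D_KL(Q||M)
where M = 0.5 × (P + Q) is the mixture distribution.

M = 0.5 × (7/15, 8/15) + 0.5 × (1/2, 1/2) = (0.483333, 0.516667)

D_KL(P||M) = 0.0008 bits
D_KL(Q||M) = 0.0008 bits

JSD(P||Q) = 0.5 × 0.0008 + 0.5 × 0.0008 = 0.0008 bits

Unlike KL divergence, JSD is symmetric and bounded: 0 ≤ JSD ≤ log(2).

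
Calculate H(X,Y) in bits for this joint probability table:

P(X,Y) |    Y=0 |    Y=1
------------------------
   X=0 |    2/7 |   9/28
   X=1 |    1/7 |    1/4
1.9438 bits

Joint entropy is H(X,Y) = -Σ_{x,y} p(x,y) log p(x,y).

Summing over all non-zero entries:
H(X,Y) = -[2/7·log_2(2/7) + 9/28·log_2(9/28) + 1/7·log_2(1/7) + 1/4·log_2(1/4)]
H(X,Y) = 1.9438 bits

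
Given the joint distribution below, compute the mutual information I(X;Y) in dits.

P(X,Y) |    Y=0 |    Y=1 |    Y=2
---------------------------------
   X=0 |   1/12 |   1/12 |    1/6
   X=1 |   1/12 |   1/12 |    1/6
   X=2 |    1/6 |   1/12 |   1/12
0.0164 dits

Mutual information: I(X;Y) = H(X) + H(Y) - H(X,Y)

Marginals:
P(X) = (1/3, 1/3, 1/3), H(X) = 0.4771 dits
P(Y) = (1/3, 1/4, 5/12), H(Y) = 0.4680 dits

Joint entropy: H(X,Y) = 0.9287 dits

I(X;Y) = 0.4771 + 0.4680 - 0.9287 = 0.0164 dits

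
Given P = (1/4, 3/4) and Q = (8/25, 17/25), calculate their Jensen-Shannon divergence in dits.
0.0013 dits

Jensen-Shannon divergence is:
JSD(P||Q) = 0.5 × D_KL(P||M) + 0.5 × D_KL(Q||M)
where M = 0.5 × (P + Q) is the mixture distribution.

M = 0.5 × (1/4, 3/4) + 0.5 × (8/25, 17/25) = (0.285, 0.715)

D_KL(P||M) = 0.0013 dits
D_KL(Q||M) = 0.0013 dits

JSD(P||Q) = 0.5 × 0.0013 + 0.5 × 0.0013 = 0.0013 dits

Unlike KL divergence, JSD is symmetric and bounded: 0 ≤ JSD ≤ log(2).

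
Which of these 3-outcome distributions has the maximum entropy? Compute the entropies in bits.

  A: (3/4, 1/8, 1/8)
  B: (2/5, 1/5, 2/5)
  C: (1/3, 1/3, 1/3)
C

For a discrete distribution over n outcomes, entropy is maximized by the uniform distribution.

Computing entropies:
H(A) = 1.0613 bits
H(B) = 1.5219 bits
H(C) = 1.5850 bits

The uniform distribution (where all probabilities equal 1/3) achieves the maximum entropy of log_2(3) = 1.5850 bits.

Distribution C has the highest entropy.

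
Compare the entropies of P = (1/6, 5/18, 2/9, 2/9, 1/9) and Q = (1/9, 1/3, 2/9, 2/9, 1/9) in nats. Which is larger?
P

Computing entropies in nats:
H(P) = 1.5671
H(Q) = 1.5230

Distribution P has higher entropy.

Intuition: The distribution closer to uniform (more spread out) has higher entropy.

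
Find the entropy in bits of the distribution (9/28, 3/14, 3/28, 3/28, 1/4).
2.1931 bits

Shannon entropy is H(X) = -Σ p(x) log p(x).

For P = (9/28, 3/14, 3/28, 3/28, 1/4):
H = -9/28 × log_2(9/28) -3/14 × log_2(3/14) -3/28 × log_2(3/28) -3/28 × log_2(3/28) -1/4 × log_2(1/4)
H = 2.1931 bits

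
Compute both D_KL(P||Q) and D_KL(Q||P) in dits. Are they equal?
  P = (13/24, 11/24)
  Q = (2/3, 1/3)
D_KL(P||Q) = 0.0145, D_KL(Q||P) = 0.0140

KL divergence is not symmetric: D_KL(P||Q) ≠ D_KL(Q||P) in general.

D_KL(P||Q) = 0.0145 dits
D_KL(Q||P) = 0.0140 dits

No, they are not equal!

This asymmetry is why KL divergence is not a true distance metric.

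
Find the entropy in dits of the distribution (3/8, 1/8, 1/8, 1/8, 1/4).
0.6489 dits

Shannon entropy is H(X) = -Σ p(x) log p(x).

For P = (3/8, 1/8, 1/8, 1/8, 1/4):
H = -3/8 × log_10(3/8) -1/8 × log_10(1/8) -1/8 × log_10(1/8) -1/8 × log_10(1/8) -1/4 × log_10(1/4)
H = 0.6489 dits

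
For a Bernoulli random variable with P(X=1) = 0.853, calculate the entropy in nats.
0.4175 nats

The binary entropy function is:
H(p) = -p log(p) - (1-p) log(1-p)

H(0.853) = -0.853 × log_e(0.853) - 0.147 × log_e(0.147)
H(0.853) = 0.4175 nats

Note: Binary entropy is maximized at p=0.5 (H=1 bit) and minimized at p=0 or p=1 (H=0).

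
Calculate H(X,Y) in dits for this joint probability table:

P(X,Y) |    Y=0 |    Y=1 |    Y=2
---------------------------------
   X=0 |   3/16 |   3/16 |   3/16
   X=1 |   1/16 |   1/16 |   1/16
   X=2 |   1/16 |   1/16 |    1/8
0.8981 dits

Joint entropy is H(X,Y) = -Σ_{x,y} p(x,y) log p(x,y).

Summing over all non-zero entries:
H(X,Y) = -[3/16·log_10(3/16) + 3/16·log_10(3/16) + 3/16·log_10(3/16) + 1/16·log_10(1/16) + 1/16·log_10(1/16) + 1/16·log_10(1/16) + 1/16·log_10(1/16) + 1/16·log_10(1/16) + 1/8·log_10(1/8)]
H(X,Y) = 0.8981 dits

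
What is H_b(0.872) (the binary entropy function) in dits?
0.1661 dits

The binary entropy function is:
H(p) = -p log(p) - (1-p) log(1-p)

H(0.872) = -0.872 × log_10(0.872) - 0.128 × log_10(0.128)
H(0.872) = 0.1661 dits

Note: Binary entropy is maximized at p=0.5 (H=1 bit) and minimized at p=0 or p=1 (H=0).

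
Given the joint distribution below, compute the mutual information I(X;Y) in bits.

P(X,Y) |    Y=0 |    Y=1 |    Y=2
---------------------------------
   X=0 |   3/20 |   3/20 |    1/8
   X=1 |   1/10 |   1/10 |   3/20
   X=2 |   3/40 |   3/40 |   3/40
0.0112 bits

Mutual information: I(X;Y) = H(X) + H(Y) - H(X,Y)

Marginals:
P(X) = (17/40, 7/20, 9/40), H(X) = 1.5389 bits
P(Y) = (13/40, 13/40, 7/20), H(Y) = 1.5841 bits

Joint entropy: H(X,Y) = 3.1118 bits

I(X;Y) = 1.5389 + 1.5841 - 3.1118 = 0.0112 bits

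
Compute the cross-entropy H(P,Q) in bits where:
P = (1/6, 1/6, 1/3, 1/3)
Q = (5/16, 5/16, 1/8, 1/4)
2.2260 bits

Cross-entropy: H(P,Q) = -Σ p(x) log q(x)

Alternatively: H(P,Q) = H(P) + D_KL(P||Q)
H(P) = 1.9183 bits
D_KL(P||Q) = 0.3077 bits

H(P,Q) = 1.9183 + 0.3077 = 2.2260 bits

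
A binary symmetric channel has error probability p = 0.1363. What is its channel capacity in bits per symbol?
0.4255 bits

For a binary symmetric channel (BSC) with error probability p:
Capacity C = 1 - H(p) bits per symbol

where H(p) = -p log₂(p) - (1-p) log₂(1-p) is the binary entropy function.

H(0.1363) = 0.5745 bits
C = 1 - 0.5745 = 0.4255 bits per symbol

This means we can reliably transmit up to 0.4255 bits of information per channel use.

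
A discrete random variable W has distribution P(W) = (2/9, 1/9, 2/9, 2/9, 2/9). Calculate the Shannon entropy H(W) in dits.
0.6867 dits

Shannon entropy is H(X) = -Σ p(x) log p(x).

For P = (2/9, 1/9, 2/9, 2/9, 2/9):
H = -2/9 × log_10(2/9) -1/9 × log_10(1/9) -2/9 × log_10(2/9) -2/9 × log_10(2/9) -2/9 × log_10(2/9)
H = 0.6867 dits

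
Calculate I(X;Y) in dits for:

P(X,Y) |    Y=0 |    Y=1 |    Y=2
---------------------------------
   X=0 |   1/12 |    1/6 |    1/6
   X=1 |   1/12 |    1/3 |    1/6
0.0062 dits

Mutual information: I(X;Y) = H(X) + H(Y) - H(X,Y)

Marginals:
P(X) = (5/12, 7/12), H(X) = 0.2950 dits
P(Y) = (1/6, 1/2, 1/3), H(Y) = 0.4392 dits

Joint entropy: H(X,Y) = 0.7280 dits

I(X;Y) = 0.2950 + 0.4392 - 0.7280 = 0.0062 dits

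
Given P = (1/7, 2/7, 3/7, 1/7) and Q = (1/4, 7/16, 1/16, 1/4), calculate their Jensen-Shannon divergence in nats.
0.0994 nats

Jensen-Shannon divergence is:
JSD(P||Q) = 0.5 × D_KL(P||M) + 0.5 × D_KL(Q||M)
where M = 0.5 × (P + Q) is the mixture distribution.

M = 0.5 × (1/7, 2/7, 3/7, 1/7) + 0.5 × (1/4, 7/16, 1/16, 1/4) = (0.196429, 0.361607, 0.245536, 0.196429)

D_KL(P||M) = 0.0804 nats
D_KL(Q||M) = 0.1184 nats

JSD(P||Q) = 0.5 × 0.0804 + 0.5 × 0.1184 = 0.0994 nats

Unlike KL divergence, JSD is symmetric and bounded: 0 ≤ JSD ≤ log(2).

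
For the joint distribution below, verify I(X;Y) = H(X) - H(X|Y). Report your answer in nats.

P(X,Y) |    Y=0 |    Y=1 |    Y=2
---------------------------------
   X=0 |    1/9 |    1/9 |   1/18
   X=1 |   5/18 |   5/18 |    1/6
I(X;Y) = 0.0006 nats

Mutual information has multiple equivalent forms:
- I(X;Y) = H(X) - H(X|Y)
- I(X;Y) = H(Y) - H(Y|X)
- I(X;Y) = H(X) + H(Y) - H(X,Y)

Computing all quantities:
H(X) = 0.5908, H(Y) = 1.0688, H(X,Y) = 1.6591
H(X|Y) = 0.5903, H(Y|X) = 1.0683

Verification:
H(X) - H(X|Y) = 0.5908 - 0.5903 = 0.0006
H(Y) - H(Y|X) = 1.0688 - 1.0683 = 0.0006
H(X) + H(Y) - H(X,Y) = 0.5908 + 1.0688 - 1.6591 = 0.0006

All forms give I(X;Y) = 0.0006 nats. ✓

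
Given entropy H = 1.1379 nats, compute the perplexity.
3.1202

Perplexity is e^H (or exp(H) for natural log).

H = 1.1379 nats
Perplexity = e^1.1379 = 3.1202

Interpretation: The model's uncertainty is equivalent to choosing uniformly among 3.1 options.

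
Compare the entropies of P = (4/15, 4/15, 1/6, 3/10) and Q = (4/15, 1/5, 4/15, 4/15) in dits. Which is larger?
Q

Computing entropies in dits:
H(P) = 0.5927
H(Q) = 0.5990

Distribution Q has higher entropy.

Intuition: The distribution closer to uniform (more spread out) has higher entropy.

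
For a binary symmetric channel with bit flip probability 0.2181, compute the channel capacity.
0.2433 bits

For a binary symmetric channel (BSC) with error probability p:
Capacity C = 1 - H(p) bits per symbol

where H(p) = -p log₂(p) - (1-p) log₂(1-p) is the binary entropy function.

H(0.2181) = 0.7567 bits
C = 1 - 0.7567 = 0.2433 bits per symbol

This means we can reliably transmit up to 0.2433 bits of information per channel use.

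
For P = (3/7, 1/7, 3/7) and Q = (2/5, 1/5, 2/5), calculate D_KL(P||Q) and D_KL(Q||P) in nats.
D_KL(P||Q) = 0.0111, D_KL(Q||P) = 0.0121

KL divergence is not symmetric: D_KL(P||Q) ≠ D_KL(Q||P) in general.

D_KL(P||Q) = 0.0111 nats
D_KL(Q||P) = 0.0121 nats

No, they are not equal!

This asymmetry is why KL divergence is not a true distance metric.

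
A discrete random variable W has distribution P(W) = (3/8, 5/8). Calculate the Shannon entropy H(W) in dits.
0.2873 dits

Shannon entropy is H(X) = -Σ p(x) log p(x).

For P = (3/8, 5/8):
H = -3/8 × log_10(3/8) -5/8 × log_10(5/8)
H = 0.2873 dits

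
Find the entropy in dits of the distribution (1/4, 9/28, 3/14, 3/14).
0.5957 dits

Shannon entropy is H(X) = -Σ p(x) log p(x).

For P = (1/4, 9/28, 3/14, 3/14):
H = -1/4 × log_10(1/4) -9/28 × log_10(9/28) -3/14 × log_10(3/14) -3/14 × log_10(3/14)
H = 0.5957 dits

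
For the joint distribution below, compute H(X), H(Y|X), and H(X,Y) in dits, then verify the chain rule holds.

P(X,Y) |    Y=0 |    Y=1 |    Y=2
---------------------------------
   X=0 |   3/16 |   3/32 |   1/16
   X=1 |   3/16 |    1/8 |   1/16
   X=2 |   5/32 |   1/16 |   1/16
H(X,Y) = 0.9089, H(X) = 0.4741, H(Y|X) = 0.4348 (all in dits)

Chain rule: H(X,Y) = H(X) + H(Y|X)

Left side — joint entropy directly:
H(X,Y) = -Σ p(x,y) log p(x,y) = 0.9089 dits

Right side — compute H(Y|X) from the conditional distributions:
P(X) = (11/32, 3/8, 9/32), so H(X) = 0.4741 dits
H(Y|X) = Σ_x P(X=x) · H(Y|X=x):
  P(Y|X=0) = (6/11, 3/11, 2/11), H(Y|X=0) = 0.4321, weight P(X=0) = 11/32
  P(Y|X=1) = (1/2, 1/3, 1/6), H(Y|X=1) = 0.4392, weight P(X=1) = 3/8
  P(Y|X=2) = (5/9, 2/9, 2/9), H(Y|X=2) = 0.4321, weight P(X=2) = 9/32
H(Y|X) = 0.4348 dits

H(X) + H(Y|X) = 0.4741 + 0.4348 = 0.9089 dits

Both sides equal 0.9089 dits. ✓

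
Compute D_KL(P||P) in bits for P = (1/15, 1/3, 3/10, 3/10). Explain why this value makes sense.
0.0000 bits

KL divergence satisfies the Gibbs inequality: D_KL(P||Q) ≥ 0 for all distributions P, Q.

D_KL(P||Q) = Σ p(x) log(p(x)/q(x))
Each term is p(x) × log_2(p(x)/p(x)) = p(x) × log_2(1) = 0, so the sum is 0.
D_KL(P||Q) = 0.0000 bits

When P = Q, the KL divergence is exactly 0, as there is no 'divergence' between identical distributions.

This non-negativity is a fundamental property: relative entropy cannot be negative because it measures how different Q is from P.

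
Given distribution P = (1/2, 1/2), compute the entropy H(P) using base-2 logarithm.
1.0000 bits

Shannon entropy is H(X) = -Σ p(x) log p(x).

For P = (1/2, 1/2):
H = -1/2 × log_2(1/2) -1/2 × log_2(1/2)
H = 1.0000 bits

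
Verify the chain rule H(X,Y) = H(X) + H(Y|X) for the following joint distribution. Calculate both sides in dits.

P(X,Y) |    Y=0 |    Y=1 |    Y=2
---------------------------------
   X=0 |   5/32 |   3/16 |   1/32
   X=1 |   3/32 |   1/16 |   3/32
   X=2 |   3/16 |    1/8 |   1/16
H(X,Y) = 0.9018, H(X) = 0.4700, H(Y|X) = 0.4318 (all in dits)

Chain rule: H(X,Y) = H(X) + H(Y|X)

Left side — joint entropy directly:
H(X,Y) = -Σ p(x,y) log p(x,y) = 0.9018 dits

Right side — compute H(Y|X) from the conditional distributions:
P(X) = (3/8, 1/4, 3/8), so H(X) = 0.4700 dits
H(Y|X) = Σ_x P(X=x) · H(Y|X=x):
  P(Y|X=0) = (5/12, 1/2, 1/12), H(Y|X=0) = 0.3989, weight P(X=0) = 3/8
  P(Y|X=1) = (3/8, 1/4, 3/8), H(Y|X=1) = 0.4700, weight P(X=1) = 1/4
  P(Y|X=2) = (1/2, 1/3, 1/6), H(Y|X=2) = 0.4392, weight P(X=2) = 3/8
H(Y|X) = 0.4318 dits

H(X) + H(Y|X) = 0.4700 + 0.4318 = 0.9018 dits

Both sides equal 0.9018 dits. ✓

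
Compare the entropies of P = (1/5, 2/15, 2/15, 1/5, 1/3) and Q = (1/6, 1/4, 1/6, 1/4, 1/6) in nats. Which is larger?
Q

Computing entropies in nats:
H(P) = 1.5473
H(Q) = 1.5890

Distribution Q has higher entropy.

Intuition: The distribution closer to uniform (more spread out) has higher entropy.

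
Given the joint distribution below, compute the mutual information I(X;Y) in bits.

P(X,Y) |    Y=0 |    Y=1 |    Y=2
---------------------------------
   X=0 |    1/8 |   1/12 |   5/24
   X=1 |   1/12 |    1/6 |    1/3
0.0273 bits

Mutual information: I(X;Y) = H(X) + H(Y) - H(X,Y)

Marginals:
P(X) = (5/12, 7/12), H(X) = 0.9799 bits
P(Y) = (5/24, 1/4, 13/24), H(Y) = 1.4506 bits

Joint entropy: H(X,Y) = 2.4031 bits

I(X;Y) = 0.9799 + 1.4506 - 2.4031 = 0.0273 bits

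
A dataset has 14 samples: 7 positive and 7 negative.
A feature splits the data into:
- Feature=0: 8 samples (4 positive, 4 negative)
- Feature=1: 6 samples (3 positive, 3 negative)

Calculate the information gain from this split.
0.0000 bits

Information Gain = H(Y) - H(Y|Feature)

Before split:
P(positive) = 7/14 = 0.5000
H(Y) = 1.0000 bits

After split:
Feature=0: H = 1.0000 bits (weight = 8/14)
Feature=1: H = 1.0000 bits (weight = 6/14)
H(Y|Feature) = (8/14)×1.0000 + (6/14)×1.0000 = 1.0000 bits

Information Gain = 1.0000 - 1.0000 = 0.0000 bits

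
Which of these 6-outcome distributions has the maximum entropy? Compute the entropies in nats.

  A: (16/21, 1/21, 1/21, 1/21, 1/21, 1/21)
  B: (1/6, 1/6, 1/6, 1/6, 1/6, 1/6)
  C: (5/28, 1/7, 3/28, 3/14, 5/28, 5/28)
B

For a discrete distribution over n outcomes, entropy is maximized by the uniform distribution.

Computing entropies:
H(A) = 0.9321 nats
H(B) = 1.7918 nats
H(C) = 1.7703 nats

The uniform distribution (where all probabilities equal 1/6) achieves the maximum entropy of log_e(6) = 1.7918 nats.

Distribution B has the highest entropy.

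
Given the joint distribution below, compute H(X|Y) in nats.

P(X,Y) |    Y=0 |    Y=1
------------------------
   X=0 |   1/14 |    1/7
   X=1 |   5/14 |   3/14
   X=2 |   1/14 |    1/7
0.9377 nats

Using the chain rule: H(X|Y) = H(X,Y) - H(Y)

First, compute H(X,Y) = 1.6308 nats

Marginal P(Y) = (1/2, 1/2)
H(Y) = 0.6931 nats

H(X|Y) = H(X,Y) - H(Y) = 1.6308 - 0.6931 = 0.9377 nats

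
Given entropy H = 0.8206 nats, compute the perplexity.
2.2719

Perplexity is e^H (or exp(H) for natural log).

H = 0.8206 nats
Perplexity = e^0.8206 = 2.2719

Interpretation: The model's uncertainty is equivalent to choosing uniformly among 2.3 options.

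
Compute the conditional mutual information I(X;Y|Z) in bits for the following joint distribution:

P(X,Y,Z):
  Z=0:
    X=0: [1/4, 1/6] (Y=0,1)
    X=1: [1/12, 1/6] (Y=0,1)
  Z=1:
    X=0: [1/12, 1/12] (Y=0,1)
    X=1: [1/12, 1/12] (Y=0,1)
0.0325 bits

Conditional mutual information: I(X;Y|Z) = H(X|Z) + H(Y|Z) - H(X,Y|Z)

H(Z) = 0.9183
H(X,Z) = 1.8879 → H(X|Z) = 0.9696
H(Y,Z) = 1.9183 → H(Y|Z) = 1.0000
H(X,Y,Z) = 2.8554 → H(X,Y|Z) = 1.9371

I(X;Y|Z) = 0.9696 + 1.0000 - 1.9371 = 0.0325 bits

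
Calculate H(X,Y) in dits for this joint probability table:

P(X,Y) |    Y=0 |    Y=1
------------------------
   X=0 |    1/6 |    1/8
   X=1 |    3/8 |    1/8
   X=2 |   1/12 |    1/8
0.7180 dits

Joint entropy is H(X,Y) = -Σ_{x,y} p(x,y) log p(x,y).

Summing over all non-zero entries:
H(X,Y) = -[1/6·log_10(1/6) + 1/8·log_10(1/8) + 3/8·log_10(3/8) + 1/8·log_10(1/8) + 1/12·log_10(1/12) + 1/8·log_10(1/8)]
H(X,Y) = 0.7180 dits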